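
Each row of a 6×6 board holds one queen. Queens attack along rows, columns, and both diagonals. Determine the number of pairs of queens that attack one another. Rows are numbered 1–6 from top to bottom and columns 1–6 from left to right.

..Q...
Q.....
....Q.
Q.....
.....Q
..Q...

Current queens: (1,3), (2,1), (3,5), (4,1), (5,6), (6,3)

4

Same column: (1,3)–(6,3) (column 3); (2,1)–(4,1) (column 1).
Same diagonal: (1,3)–(3,5) (|1−3| = |3−5| = 2); (4,1)–(6,3) (|4−6| = |1−3| = 2).
Total attacking pairs: 4.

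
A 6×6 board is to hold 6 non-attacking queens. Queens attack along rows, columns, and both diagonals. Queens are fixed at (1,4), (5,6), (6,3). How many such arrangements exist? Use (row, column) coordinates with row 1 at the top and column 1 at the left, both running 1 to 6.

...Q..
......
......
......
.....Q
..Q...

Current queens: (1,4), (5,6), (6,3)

1

Branch on row 2: col 1 → 1; col 2 → 0.
Sum: 1 + 0 = 1.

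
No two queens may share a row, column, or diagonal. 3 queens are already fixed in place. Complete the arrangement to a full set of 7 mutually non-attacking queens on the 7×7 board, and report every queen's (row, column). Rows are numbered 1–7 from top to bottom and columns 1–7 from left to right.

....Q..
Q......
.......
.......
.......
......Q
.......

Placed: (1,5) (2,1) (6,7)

Row 3: attacked by (1,5)→{3,5,7}; (2,1)→{1,2}; (6,7)→{4,7}. Safe: 6. Place at column 6.
Row 4: attacked by (1,5)→{2,5}; (2,1)→{1,3}; (3,6)→{5,6,7}; (6,7)→{5,7}. Safe: 4. Place at column 4.
Row 5: attacked by (1,5)→{1,5}; (2,1)→{1,4}; (3,6)→{4,6}; (4,4)→{3,4,5}; (6,7)→{6,7}. Safe: 2. Place at column 2.
Row 7: attacked by (1,5)→{5}; (2,1)→{1,6}; (3,6)→{2,6}; (4,4)→{1,4,7}; (5,2)→{2,4}; (6,7)→{6,7}. Safe: 3. Place at column 3.
Columns [5, 1, 6, 4, 2, 7, 3], r−c [-4, 1, -3, 0, 3, -1, 4], r+c [6, 3, 9, 8, 7, 13, 10] are all distinct, so no two queens attack.

(1,5) (2,1) (3,6) (4,4) (5,2) (6,7) (7,3)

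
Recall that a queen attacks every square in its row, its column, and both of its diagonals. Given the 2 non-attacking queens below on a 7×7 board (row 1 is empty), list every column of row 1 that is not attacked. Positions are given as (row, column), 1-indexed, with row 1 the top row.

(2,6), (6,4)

(2,6) attacks row 1 at column 6 and diagonals 5, 7.
(6,4) attacks row 1 at column 4.
Attacked columns: {4, 5, 6, 7}. Safe: {1, 2, 3}.

columns 1, 2, 3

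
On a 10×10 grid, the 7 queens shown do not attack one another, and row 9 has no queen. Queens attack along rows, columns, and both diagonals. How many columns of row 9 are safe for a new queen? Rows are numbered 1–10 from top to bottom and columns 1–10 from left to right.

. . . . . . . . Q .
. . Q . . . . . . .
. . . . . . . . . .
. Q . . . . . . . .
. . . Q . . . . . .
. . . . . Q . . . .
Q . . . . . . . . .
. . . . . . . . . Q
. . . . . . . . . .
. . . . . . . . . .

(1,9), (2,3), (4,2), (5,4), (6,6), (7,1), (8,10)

1

(1,9) attacks row 9 at column 9 and diagonals 1.
(2,3) attacks row 9 at column 3 and diagonals 10.
(4,2) attacks row 9 at column 2 and diagonals 7.
(5,4) attacks row 9 at column 4 and diagonals 8.
(6,6) attacks row 9 at column 6 and diagonals 3, 9.
(7,1) attacks row 9 at column 1 and diagonals 3.
(8,10) attacks row 9 at column 10 and diagonals 9.
Attacked columns: {1, 2, 3, 4, 6, 7, 8, 9, 10}. Safe: {5}.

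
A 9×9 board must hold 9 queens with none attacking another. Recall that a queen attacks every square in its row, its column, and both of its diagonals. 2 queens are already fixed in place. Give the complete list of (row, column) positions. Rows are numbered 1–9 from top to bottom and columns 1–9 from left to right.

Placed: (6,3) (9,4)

(1,7) (2,5) (3,2) (4,8) (5,1) (6,3) (7,9) (8,6) (9,4)

Row 1: attacked by (6,3)→{3,8}; (9,4)→{4}. Safe: 1, 2, 5, 6, 7, 9. Place at column 7.
Row 2: attacked by (1,7)→{6,7,8}; (6,3)→{3,7}; (9,4)→{4}. Safe: 1, 2, 5, 9. Place at column 5.
Row 3: attacked by (1,7)→{5,7,9}; (2,5)→{4,5,6}; (6,3)→{3,6}; (9,4)→{4}. Safe: 1, 2, 8. Place at column 2.
Row 4: attacked by (1,7)→{4,7}; (2,5)→{3,5,7}; (3,2)→{1,2,3}; (6,3)→{1,3,5}; (9,4)→{4,9}. Safe: 6, 8. Place at column 8.
Row 5: attacked by (1,7)→{3,7}; (2,5)→{2,5,8}; (3,2)→{2,4}; (4,8)→{7,8,9}; (6,3)→{2,3,4}; (9,4)→{4,8}. Safe: 1, 6. Place at column 1.
Row 7: attacked by (1,7)→{1,7}; (2,5)→{5}; (3,2)→{2,6}; (4,8)→{5,8}; (5,1)→{1,3}; (6,3)→{2,3,4}; (9,4)→{2,4,6}. Safe: 9. Place at column 9.
Row 8: attacked by (1,7)→{7}; (2,5)→{5}; (3,2)→{2,7}; (4,8)→{4,8}; (5,1)→{1,4}; (6,3)→{1,3,5}; (7,9)→{8,9}; (9,4)→{3,4,5}. Safe: 6. Place at column 6.
Columns [7, 5, 2, 8, 1, 3, 9, 6, 4], r−c [-6, -3, 1, -4, 4, 3, -2, 2, 5], r+c [8, 7, 5, 12, 6, 9, 16, 14, 13] are all distinct, so no two queens attack.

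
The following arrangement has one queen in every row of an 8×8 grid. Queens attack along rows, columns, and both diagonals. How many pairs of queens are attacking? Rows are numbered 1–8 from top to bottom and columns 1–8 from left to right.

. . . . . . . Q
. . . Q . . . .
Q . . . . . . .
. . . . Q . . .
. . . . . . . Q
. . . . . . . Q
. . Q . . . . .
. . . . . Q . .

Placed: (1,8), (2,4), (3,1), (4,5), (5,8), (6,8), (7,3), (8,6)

Same column: (1,8)–(5,8) (column 8); (1,8)–(6,8) (column 8); (5,8)–(6,8) (column 8).
Same diagonal: (1,8)–(4,5) (|1−4| = |8−5| = 3); (2,4)–(6,8) (|2−6| = |4−8| = 4); (3,1)–(8,6) (|3−8| = |1−6| = 5); (6,8)–(8,6) (|6−8| = |8−6| = 2).
Total attacking pairs: 7.

7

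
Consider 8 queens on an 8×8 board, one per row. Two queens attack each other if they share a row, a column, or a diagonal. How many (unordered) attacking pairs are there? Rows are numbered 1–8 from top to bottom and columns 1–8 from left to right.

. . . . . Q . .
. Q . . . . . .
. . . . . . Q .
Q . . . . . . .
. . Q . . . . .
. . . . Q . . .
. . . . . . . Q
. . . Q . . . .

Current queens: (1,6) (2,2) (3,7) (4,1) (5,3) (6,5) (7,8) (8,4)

All columns are distinct and no two queens satisfy |Δrow| = |Δcol|, so no pair attacks.

0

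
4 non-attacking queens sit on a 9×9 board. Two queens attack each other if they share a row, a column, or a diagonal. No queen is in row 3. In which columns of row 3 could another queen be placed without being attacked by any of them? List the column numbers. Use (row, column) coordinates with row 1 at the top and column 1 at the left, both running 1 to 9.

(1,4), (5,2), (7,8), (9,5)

columns 1, 3, 7, 9

(1,4) attacks row 3 at column 4 and diagonals 2, 6.
(5,2) attacks row 3 at column 2 and diagonals 4.
(7,8) attacks row 3 at column 8 and diagonals 4.
(9,5) attacks row 3 at column 5.
Attacked columns: {2, 4, 5, 6, 8}. Safe: {1, 3, 7, 9}.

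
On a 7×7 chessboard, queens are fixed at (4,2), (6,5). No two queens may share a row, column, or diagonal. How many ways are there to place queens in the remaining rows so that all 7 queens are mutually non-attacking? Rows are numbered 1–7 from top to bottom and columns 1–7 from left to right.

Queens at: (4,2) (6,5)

1

Branch on row 1: col 1 → 1; col 3 → 0; col 4 → 0; col 6 → 0; col 7 → 0.
Sum: 1 + 0 + 0 + 0 + 0 = 1.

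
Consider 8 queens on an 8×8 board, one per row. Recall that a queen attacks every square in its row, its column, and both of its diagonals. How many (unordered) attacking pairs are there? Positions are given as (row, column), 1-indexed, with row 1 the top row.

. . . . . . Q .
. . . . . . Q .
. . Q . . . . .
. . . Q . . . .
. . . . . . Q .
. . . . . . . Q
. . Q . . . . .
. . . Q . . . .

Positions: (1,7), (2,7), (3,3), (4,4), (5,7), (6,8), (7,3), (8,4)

Same column: (1,7)–(2,7) (column 7); (1,7)–(5,7) (column 7); (2,7)–(5,7) (column 7); (3,3)–(7,3) (column 3); (4,4)–(8,4) (column 4).
Same diagonal: (1,7)–(4,4) (|1−4| = |7−4| = 3); (3,3)–(4,4) (|3−4| = |3−4| = 1); (5,7)–(6,8) (|5−6| = |7−8| = 1); (5,7)–(8,4) (|5−8| = |7−4| = 3); (7,3)–(8,4) (|7−8| = |3−4| = 1).
Total attacking pairs: 10.

10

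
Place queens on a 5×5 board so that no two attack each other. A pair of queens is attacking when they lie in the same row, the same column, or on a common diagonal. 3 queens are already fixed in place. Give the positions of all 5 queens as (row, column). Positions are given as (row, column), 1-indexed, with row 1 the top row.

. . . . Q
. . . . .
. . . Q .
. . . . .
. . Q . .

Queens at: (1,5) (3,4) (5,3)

Row 2: attacked by (1,5)→{4,5}; (3,4)→{3,4,5}; (5,3)→{3}. Safe: 1, 2. Place at column 2.
Row 4: attacked by (1,5)→{2,5}; (2,2)→{2,4}; (3,4)→{3,4,5}; (5,3)→{2,3,4}. Safe: 1. Place at column 1.
Columns [5, 2, 4, 1, 3], r−c [-4, 0, -1, 3, 2], r+c [6, 4, 7, 5, 8] are all distinct, so no two queens attack.

(1,5) (2,2) (3,4) (4,1) (5,3)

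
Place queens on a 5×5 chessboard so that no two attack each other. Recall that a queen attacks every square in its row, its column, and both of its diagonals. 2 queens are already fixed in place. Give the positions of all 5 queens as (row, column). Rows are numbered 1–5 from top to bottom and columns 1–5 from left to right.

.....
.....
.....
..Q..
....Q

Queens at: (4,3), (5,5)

(1,2) (2,4) (3,1) (4,3) (5,5)

Row 1: attacked by (4,3)→{3}; (5,5)→{1,5}. Safe: 2, 4. Place at column 2.
Row 2: attacked by (1,2)→{1,2,3}; (4,3)→{1,3,5}; (5,5)→{2,5}. Safe: 4. Place at column 4.
Row 3: attacked by (1,2)→{2,4}; (2,4)→{3,4,5}; (4,3)→{2,3,4}; (5,5)→{3,5}. Safe: 1. Place at column 1.
Columns [2, 4, 1, 3, 5], r−c [-1, -2, 2, 1, 0], r+c [3, 6, 4, 7, 10] are all distinct, so no two queens attack.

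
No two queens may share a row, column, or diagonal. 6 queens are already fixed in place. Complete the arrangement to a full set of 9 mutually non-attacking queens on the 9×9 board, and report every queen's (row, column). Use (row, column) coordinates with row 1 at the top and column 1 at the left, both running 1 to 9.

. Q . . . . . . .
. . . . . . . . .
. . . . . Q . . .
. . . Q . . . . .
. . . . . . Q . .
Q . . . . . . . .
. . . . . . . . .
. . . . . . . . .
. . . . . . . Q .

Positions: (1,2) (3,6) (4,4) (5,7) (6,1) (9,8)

(1,2) (2,9) (3,6) (4,4) (5,7) (6,1) (7,3) (8,5) (9,8)

Row 2: attacked by (1,2)→{1,2,3}; (3,6)→{5,6,7}; (4,4)→{2,4,6}; (5,7)→{4,7}; (6,1)→{1,5}; (9,8)→{1,8}. Safe: 9. Place at column 9.
Row 7: attacked by (1,2)→{2,8}; (2,9)→{4,9}; (3,6)→{2,6}; (4,4)→{1,4,7}; (5,7)→{5,7,9}; (6,1)→{1,2}; (9,8)→{6,8}. Safe: 3. Place at column 3.
Row 8: attacked by (1,2)→{2,9}; (2,9)→{3,9}; (3,6)→{1,6}; (4,4)→{4,8}; (5,7)→{4,7}; (6,1)→{1,3}; (7,3)→{2,3,4}; (9,8)→{7,8,9}. Safe: 5. Place at column 5.
Columns [2, 9, 6, 4, 7, 1, 3, 5, 8], r−c [-1, -7, -3, 0, -2, 5, 4, 3, 1], r+c [3, 11, 9, 8, 12, 7, 10, 13, 17] are all distinct, so no two queens attack.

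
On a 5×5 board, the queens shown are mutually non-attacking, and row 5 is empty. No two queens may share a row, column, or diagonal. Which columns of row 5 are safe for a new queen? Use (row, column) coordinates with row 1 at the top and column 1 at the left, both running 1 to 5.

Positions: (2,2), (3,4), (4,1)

(2,2) attacks row 5 at column 2 and diagonals 5.
(3,4) attacks row 5 at column 4 and diagonals 2.
(4,1) attacks row 5 at column 1 and diagonals 2.
Attacked columns: {1, 2, 4, 5}. Safe: {3}.

columns 3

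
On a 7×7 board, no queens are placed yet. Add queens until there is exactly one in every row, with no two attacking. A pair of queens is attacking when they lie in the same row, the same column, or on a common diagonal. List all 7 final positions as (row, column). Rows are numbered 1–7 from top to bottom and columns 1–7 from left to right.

Row 1: Safe: 1, 2, 3, 4, 5, 6, 7. Place at column 3.
Row 2: attacked by (1,3)→{2,3,4}. Safe: 1, 5, 6, 7. Place at column 1.
Row 3: attacked by (1,3)→{1,3,5}; (2,1)→{1,2}. Safe: 4, 6, 7. Place at column 6.
Row 4: attacked by (1,3)→{3,6}; (2,1)→{1,3}; (3,6)→{5,6,7}. Safe: 2, 4. Place at column 2.
Row 5: attacked by (1,3)→{3,7}; (2,1)→{1,4}; (3,6)→{4,6}; (4,2)→{1,2,3}. Safe: 5. Place at column 5.
Row 6: attacked by (1,3)→{3}; (2,1)→{1,5}; (3,6)→{3,6}; (4,2)→{2,4}; (5,5)→{4,5,6}. Safe: 7. Place at column 7.
Row 7: attacked by (1,3)→{3}; (2,1)→{1,6}; (3,6)→{2,6}; (4,2)→{2,5}; (5,5)→{3,5,7}; (6,7)→{6,7}. Safe: 4. Place at column 4.
Columns [3, 1, 6, 2, 5, 7, 4], r−c [-2, 1, -3, 2, 0, -1, 3], r+c [4, 3, 9, 6, 10, 13, 11] are all distinct, so no two queens attack.

(1,3) (2,1) (3,6) (4,2) (5,5) (6,7) (7,4)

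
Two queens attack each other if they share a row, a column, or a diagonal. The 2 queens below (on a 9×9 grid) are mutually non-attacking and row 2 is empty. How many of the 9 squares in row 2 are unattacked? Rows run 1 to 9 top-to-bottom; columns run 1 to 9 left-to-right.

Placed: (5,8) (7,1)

5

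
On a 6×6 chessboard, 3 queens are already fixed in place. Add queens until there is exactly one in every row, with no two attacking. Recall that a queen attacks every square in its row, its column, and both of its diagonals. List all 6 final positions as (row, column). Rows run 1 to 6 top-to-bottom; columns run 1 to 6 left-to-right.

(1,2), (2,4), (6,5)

(1,2) (2,4) (3,6) (4,1) (5,3) (6,5)

Row 3: attacked by (1,2)→{2,4}; (2,4)→{3,4,5}; (6,5)→{2,5}. Safe: 1, 6. Place at column 6.
Row 4: attacked by (1,2)→{2,5}; (2,4)→{2,4,6}; (3,6)→{5,6}; (6,5)→{3,5}. Safe: 1. Place at column 1.
Row 5: attacked by (1,2)→{2,6}; (2,4)→{1,4}; (3,6)→{4,6}; (4,1)→{1,2}; (6,5)→{4,5,6}. Safe: 3. Place at column 3.
Columns [2, 4, 6, 1, 3, 5], r−c [-1, -2, -3, 3, 2, 1], r+c [3, 6, 9, 5, 8, 11] are all distinct, so no two queens attack.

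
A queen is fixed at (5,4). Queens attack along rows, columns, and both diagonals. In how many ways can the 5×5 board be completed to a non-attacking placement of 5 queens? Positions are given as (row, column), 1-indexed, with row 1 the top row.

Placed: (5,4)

Branch on row 1: col 1 → 1; col 2 → 1; col 3 → 0; col 5 → 0.
Sum: 1 + 1 + 0 + 0 = 2.

2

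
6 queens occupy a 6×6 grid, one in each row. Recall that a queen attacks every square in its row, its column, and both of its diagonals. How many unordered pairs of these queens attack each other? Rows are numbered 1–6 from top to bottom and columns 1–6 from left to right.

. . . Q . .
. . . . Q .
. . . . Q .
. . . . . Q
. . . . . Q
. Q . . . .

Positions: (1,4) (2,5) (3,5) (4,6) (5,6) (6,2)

Same column: (2,5)–(3,5) (column 5); (4,6)–(5,6) (column 6).
Same diagonal: (1,4)–(2,5) (|1−2| = |4−5| = 1); (3,5)–(4,6) (|3−4| = |5−6| = 1); (3,5)–(6,2) (|3−6| = |5−2| = 3).
Total attacking pairs: 5.

5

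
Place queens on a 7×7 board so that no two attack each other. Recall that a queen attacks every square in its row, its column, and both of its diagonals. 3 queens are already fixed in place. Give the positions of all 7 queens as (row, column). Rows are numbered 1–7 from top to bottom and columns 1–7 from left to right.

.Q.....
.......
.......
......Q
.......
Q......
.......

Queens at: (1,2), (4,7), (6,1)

Row 2: attacked by (1,2)→{1,2,3}; (4,7)→{5,7}; (6,1)→{1,5}. Safe: 4, 6. Place at column 6.
Row 3: attacked by (1,2)→{2,4}; (2,6)→{5,6,7}; (4,7)→{6,7}; (6,1)→{1,4}. Safe: 3. Place at column 3.
Row 5: attacked by (1,2)→{2,6}; (2,6)→{3,6}; (3,3)→{1,3,5}; (4,7)→{6,7}; (6,1)→{1,2}. Safe: 4. Place at column 4.
Row 7: attacked by (1,2)→{2}; (2,6)→{1,6}; (3,3)→{3,7}; (4,7)→{4,7}; (5,4)→{2,4,6}; (6,1)→{1,2}. Safe: 5. Place at column 5.
Columns [2, 6, 3, 7, 4, 1, 5], r−c [-1, -4, 0, -3, 1, 5, 2], r+c [3, 8, 6, 11, 9, 7, 12] are all distinct, so no two queens attack.

(1,2) (2,6) (3,3) (4,7) (5,4) (6,1) (7,5)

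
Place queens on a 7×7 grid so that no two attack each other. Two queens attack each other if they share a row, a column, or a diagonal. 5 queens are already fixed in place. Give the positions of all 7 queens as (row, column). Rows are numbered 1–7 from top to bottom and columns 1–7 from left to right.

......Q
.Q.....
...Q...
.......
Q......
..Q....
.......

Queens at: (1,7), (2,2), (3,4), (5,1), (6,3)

(1,7) (2,2) (3,4) (4,6) (5,1) (6,3) (7,5)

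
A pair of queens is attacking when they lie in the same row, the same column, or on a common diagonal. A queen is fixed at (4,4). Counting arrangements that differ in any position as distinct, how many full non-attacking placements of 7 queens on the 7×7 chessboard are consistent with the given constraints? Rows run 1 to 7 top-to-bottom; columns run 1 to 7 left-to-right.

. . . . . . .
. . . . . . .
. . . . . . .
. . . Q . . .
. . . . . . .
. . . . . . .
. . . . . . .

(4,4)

8

Branch on row 1: col 2 → 2; col 3 → 2; col 5 → 2; col 6 → 2.
Sum: 2 + 2 + 2 + 2 = 8.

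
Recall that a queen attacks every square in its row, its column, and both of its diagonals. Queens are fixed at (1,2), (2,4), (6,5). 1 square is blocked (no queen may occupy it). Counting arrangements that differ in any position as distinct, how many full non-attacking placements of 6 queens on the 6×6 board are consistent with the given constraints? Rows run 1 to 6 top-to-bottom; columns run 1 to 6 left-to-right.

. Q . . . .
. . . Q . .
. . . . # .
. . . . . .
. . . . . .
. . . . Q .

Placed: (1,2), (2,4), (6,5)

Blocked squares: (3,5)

1

Branch on row 3: col 1 → 0; col 6 → 1.
Sum: 0 + 1 = 1.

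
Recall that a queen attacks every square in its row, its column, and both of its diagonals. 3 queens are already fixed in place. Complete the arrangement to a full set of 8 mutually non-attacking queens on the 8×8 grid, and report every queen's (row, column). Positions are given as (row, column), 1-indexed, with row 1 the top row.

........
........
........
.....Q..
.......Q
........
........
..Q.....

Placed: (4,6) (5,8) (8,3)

(1,5) (2,1) (3,4) (4,6) (5,8) (6,2) (7,7) (8,3)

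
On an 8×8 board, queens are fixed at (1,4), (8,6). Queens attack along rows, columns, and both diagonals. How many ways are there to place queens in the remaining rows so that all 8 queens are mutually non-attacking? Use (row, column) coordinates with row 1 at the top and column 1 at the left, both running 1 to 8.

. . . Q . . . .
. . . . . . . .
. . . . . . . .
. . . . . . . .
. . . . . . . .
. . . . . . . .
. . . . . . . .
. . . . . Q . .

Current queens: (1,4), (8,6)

4

Branch on row 2: col 1 → 1; col 2 → 1; col 7 → 1; col 8 → 1.
Sum: 1 + 1 + 1 + 1 = 4.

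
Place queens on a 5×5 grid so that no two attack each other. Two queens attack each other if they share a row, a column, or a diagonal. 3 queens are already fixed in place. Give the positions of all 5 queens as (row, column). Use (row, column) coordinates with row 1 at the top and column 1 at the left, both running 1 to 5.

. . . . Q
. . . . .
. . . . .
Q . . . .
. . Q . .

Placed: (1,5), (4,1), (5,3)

Row 2: attacked by (1,5)→{4,5}; (4,1)→{1,3}; (5,3)→{3}. Safe: 2. Place at column 2.
Row 3: attacked by (1,5)→{3,5}; (2,2)→{1,2,3}; (4,1)→{1,2}; (5,3)→{1,3,5}. Safe: 4. Place at column 4.
Columns [5, 2, 4, 1, 3], r−c [-4, 0, -1, 3, 2], r+c [6, 4, 7, 5, 8] are all distinct, so no two queens attack.

(1,5) (2,2) (3,4) (4,1) (5,3)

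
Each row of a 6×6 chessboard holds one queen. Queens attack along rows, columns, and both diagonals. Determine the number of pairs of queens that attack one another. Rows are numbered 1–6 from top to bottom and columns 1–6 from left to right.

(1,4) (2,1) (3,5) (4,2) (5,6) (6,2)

Same column: (4,2)–(6,2) (column 2).
Same diagonal: (3,5)–(6,2) (|3−6| = |5−2| = 3).
Total attacking pairs: 2.

2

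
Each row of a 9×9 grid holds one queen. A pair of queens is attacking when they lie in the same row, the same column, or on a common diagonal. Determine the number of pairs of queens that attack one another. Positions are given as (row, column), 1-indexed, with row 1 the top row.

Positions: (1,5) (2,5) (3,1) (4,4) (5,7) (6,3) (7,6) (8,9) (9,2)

1

Same column: (1,5)–(2,5) (column 5).
Total attacking pairs: 1.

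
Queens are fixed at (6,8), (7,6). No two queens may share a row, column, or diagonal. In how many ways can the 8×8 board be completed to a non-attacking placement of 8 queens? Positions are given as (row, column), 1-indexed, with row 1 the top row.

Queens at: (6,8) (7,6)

7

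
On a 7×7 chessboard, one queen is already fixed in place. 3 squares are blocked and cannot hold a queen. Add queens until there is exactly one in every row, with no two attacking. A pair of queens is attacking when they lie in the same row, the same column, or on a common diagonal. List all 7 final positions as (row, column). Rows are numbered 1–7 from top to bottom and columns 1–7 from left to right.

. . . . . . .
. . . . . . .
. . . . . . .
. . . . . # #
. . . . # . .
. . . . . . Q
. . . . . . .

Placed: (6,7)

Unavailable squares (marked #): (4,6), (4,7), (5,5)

Row 1: attacked by (6,7)→{2,7}. Safe: 1, 3, 4, 5, 6. Place at column 5.
Row 2: attacked by (1,5)→{4,5,6}; (6,7)→{3,7}. Safe: 1, 2. Place at column 1.
Row 3: attacked by (1,5)→{3,5,7}; (2,1)→{1,2}; (6,7)→{4,7}. Safe: 6. Place at column 6.
Row 4: attacked by (1,5)→{2,5}; (2,1)→{1,3}; (3,6)→{5,6,7}; (6,7)→{5,7}. Blocked: 6,7. Safe: 4. Place at column 4.
Row 5: attacked by (1,5)→{1,5}; (2,1)→{1,4}; (3,6)→{4,6}; (4,4)→{3,4,5}; (6,7)→{6,7}. Blocked: 5. Safe: 2. Place at column 2.
Row 7: attacked by (1,5)→{5}; (2,1)→{1,6}; (3,6)→{2,6}; (4,4)→{1,4,7}; (5,2)→{2,4}; (6,7)→{6,7}. Safe: 3. Place at column 3.
Columns [5, 1, 6, 4, 2, 7, 3], r−c [-4, 1, -3, 0, 3, -1, 4], r+c [6, 3, 9, 8, 7, 13, 10] are all distinct, so no two queens attack.

(1,5) (2,1) (3,6) (4,4) (5,2) (6,7) (7,3)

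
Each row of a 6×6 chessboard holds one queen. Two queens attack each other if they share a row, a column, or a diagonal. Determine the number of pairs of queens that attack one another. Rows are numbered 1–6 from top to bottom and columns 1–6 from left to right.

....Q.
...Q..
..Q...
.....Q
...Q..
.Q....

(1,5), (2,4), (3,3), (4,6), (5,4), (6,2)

Same column: (2,4)–(5,4) (column 4).
Same diagonal: (1,5)–(2,4) (|1−2| = |5−4| = 1); (1,5)–(3,3) (|1−3| = |5−3| = 2); (2,4)–(3,3) (|2−3| = |4−3| = 1); (2,4)–(4,6) (|2−4| = |4−6| = 2).
Total attacking pairs: 5.

5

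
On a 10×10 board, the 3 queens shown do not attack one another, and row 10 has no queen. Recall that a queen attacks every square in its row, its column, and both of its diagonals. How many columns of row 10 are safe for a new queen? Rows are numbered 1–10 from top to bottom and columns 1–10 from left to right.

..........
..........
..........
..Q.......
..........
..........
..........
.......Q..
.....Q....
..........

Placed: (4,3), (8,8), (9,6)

3

(4,3) attacks row 10 at column 3 and diagonals 9.
(8,8) attacks row 10 at column 8 and diagonals 6, 10.
(9,6) attacks row 10 at column 6 and diagonals 5, 7.
Attacked columns: {3, 5, 6, 7, 8, 9, 10}. Safe: {1, 2, 4}.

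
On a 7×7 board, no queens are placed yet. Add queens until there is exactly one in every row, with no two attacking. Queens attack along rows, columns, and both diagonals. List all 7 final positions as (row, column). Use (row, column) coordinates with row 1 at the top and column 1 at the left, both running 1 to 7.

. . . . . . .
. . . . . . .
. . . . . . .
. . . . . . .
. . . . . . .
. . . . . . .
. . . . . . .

(1,1) (2,6) (3,4) (4,2) (5,7) (6,5) (7,3)

Row 1: Safe: 1, 2, 3, 4, 5, 6, 7. Place at column 1.
Row 2: attacked by (1,1)→{1,2}. Safe: 3, 4, 5, 6, 7. Place at column 6.
Row 3: attacked by (1,1)→{1,3}; (2,6)→{5,6,7}. Safe: 2, 4. Place at column 4.
Row 4: attacked by (1,1)→{1,4}; (2,6)→{4,6}; (3,4)→{3,4,5}. Safe: 2, 7. Place at column 2.
Row 5: attacked by (1,1)→{1,5}; (2,6)→{3,6}; (3,4)→{2,4,6}; (4,2)→{1,2,3}. Safe: 7. Place at column 7.
Row 6: attacked by (1,1)→{1,6}; (2,6)→{2,6}; (3,4)→{1,4,7}; (4,2)→{2,4}; (5,7)→{6,7}. Safe: 3, 5. Place at column 5.
Row 7: attacked by (1,1)→{1,7}; (2,6)→{1,6}; (3,4)→{4}; (4,2)→{2,5}; (5,7)→{5,7}; (6,5)→{4,5,6}. Safe: 3. Place at column 3.
Columns [1, 6, 4, 2, 7, 5, 3], r−c [0, -4, -1, 2, -2, 1, 4], r+c [2, 8, 7, 6, 12, 11, 10] are all distinct, so no two queens attack.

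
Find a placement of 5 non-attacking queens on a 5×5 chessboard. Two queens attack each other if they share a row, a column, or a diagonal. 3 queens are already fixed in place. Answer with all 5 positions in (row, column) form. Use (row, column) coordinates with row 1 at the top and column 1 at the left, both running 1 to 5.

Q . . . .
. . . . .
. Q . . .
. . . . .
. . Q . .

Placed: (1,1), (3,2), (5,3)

Row 2: attacked by (1,1)→{1,2}; (3,2)→{1,2,3}; (5,3)→{3}. Safe: 4, 5. Place at column 4.
Row 4: attacked by (1,1)→{1,4}; (2,4)→{2,4}; (3,2)→{1,2,3}; (5,3)→{2,3,4}. Safe: 5. Place at column 5.
Columns [1, 4, 2, 5, 3], r−c [0, -2, 1, -1, 2], r+c [2, 6, 5, 9, 8] are all distinct, so no two queens attack.

(1,1) (2,4) (3,2) (4,5) (5,3)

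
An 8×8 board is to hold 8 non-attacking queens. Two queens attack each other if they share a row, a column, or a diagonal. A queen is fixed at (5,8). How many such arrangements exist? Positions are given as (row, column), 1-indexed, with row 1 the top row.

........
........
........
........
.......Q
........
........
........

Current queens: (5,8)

Branch on row 1: col 1 → 1; col 2 → 1; col 3 → 4; col 5 → 5; col 6 → 4; col 7 → 3.
Sum: 1 + 1 + 4 + 5 + 4 + 3 = 18.

18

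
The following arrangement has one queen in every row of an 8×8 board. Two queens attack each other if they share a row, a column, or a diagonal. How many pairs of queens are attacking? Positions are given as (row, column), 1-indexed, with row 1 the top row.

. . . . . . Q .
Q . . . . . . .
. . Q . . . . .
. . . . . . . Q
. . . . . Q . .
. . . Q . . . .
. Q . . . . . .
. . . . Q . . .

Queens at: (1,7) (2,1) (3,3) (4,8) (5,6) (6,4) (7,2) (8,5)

All columns are distinct and no two queens satisfy |Δrow| = |Δcol|, so no pair attacks.

0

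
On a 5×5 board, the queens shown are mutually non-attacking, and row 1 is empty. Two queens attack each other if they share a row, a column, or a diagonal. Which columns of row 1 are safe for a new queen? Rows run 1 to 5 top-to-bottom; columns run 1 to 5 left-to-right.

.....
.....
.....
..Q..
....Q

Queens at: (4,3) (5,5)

(4,3) attacks row 1 at column 3.
(5,5) attacks row 1 at column 5 and diagonals 1.
Attacked columns: {1, 3, 5}. Safe: {2, 4}.

columns 2, 4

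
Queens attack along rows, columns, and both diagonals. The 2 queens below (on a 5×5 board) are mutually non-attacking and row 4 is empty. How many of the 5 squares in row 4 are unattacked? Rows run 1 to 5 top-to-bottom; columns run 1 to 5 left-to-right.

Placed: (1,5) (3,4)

1

(1,5) attacks row 4 at column 5 and diagonals 2.
(3,4) attacks row 4 at column 4 and diagonals 3, 5.
Attacked columns: {2, 3, 4, 5}. Safe: {1}.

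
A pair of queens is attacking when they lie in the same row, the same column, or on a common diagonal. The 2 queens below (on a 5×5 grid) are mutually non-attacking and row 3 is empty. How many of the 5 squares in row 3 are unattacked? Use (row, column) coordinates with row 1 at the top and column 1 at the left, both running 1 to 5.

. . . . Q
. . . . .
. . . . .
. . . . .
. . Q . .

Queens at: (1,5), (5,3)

2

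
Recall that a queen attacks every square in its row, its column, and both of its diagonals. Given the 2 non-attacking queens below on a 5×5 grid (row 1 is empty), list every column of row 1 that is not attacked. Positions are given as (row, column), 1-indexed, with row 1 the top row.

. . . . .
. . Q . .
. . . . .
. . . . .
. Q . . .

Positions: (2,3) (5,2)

columns 1, 5

(2,3) attacks row 1 at column 3 and diagonals 2, 4.
(5,2) attacks row 1 at column 2.
Attacked columns: {2, 3, 4}. Safe: {1, 5}.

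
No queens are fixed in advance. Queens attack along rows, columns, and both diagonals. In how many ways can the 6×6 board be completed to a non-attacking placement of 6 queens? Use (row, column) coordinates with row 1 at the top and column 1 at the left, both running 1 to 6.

Branch on row 1: col 1 → 0; col 2 → 1; col 3 → 1; col 4 → 1; col 5 → 1; col 6 → 0.
Sum: 0 + 1 + 1 + 1 + 1 + 0 = 4.
(This is the classic 6-queens count.)

4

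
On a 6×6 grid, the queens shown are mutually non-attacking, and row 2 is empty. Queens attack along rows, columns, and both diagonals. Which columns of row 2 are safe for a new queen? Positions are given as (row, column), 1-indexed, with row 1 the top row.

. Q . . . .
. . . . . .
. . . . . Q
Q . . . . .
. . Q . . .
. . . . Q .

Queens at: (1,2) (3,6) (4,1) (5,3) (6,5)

columns 4

(1,2) attacks row 2 at column 2 and diagonals 1, 3.
(3,6) attacks row 2 at column 6 and diagonals 5.
(4,1) attacks row 2 at column 1 and diagonals 3.
(5,3) attacks row 2 at column 3 and diagonals 6.
(6,5) attacks row 2 at column 5 and diagonals 1.
Attacked columns: {1, 2, 3, 5, 6}. Safe: {4}.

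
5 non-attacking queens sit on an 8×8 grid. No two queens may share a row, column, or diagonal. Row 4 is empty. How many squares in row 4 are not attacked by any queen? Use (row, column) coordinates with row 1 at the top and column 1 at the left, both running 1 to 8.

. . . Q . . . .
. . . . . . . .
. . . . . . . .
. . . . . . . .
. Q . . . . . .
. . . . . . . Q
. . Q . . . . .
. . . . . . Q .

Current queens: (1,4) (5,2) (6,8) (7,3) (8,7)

(1,4) attacks row 4 at column 4 and diagonals 1, 7.
(5,2) attacks row 4 at column 2 and diagonals 1, 3.
(6,8) attacks row 4 at column 8 and diagonals 6.
(7,3) attacks row 4 at column 3 and diagonals 6.
(8,7) attacks row 4 at column 7 and diagonals 3.
Attacked columns: {1, 2, 3, 4, 6, 7, 8}. Safe: {5}.

1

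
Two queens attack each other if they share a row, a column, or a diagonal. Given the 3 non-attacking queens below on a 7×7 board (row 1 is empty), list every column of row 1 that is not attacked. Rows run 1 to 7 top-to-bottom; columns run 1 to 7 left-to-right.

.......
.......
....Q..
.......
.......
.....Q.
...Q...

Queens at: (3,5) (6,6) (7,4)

columns 2

(3,5) attacks row 1 at column 5 and diagonals 3, 7.
(6,6) attacks row 1 at column 6 and diagonals 1.
(7,4) attacks row 1 at column 4.
Attacked columns: {1, 3, 4, 5, 6, 7}. Safe: {2}.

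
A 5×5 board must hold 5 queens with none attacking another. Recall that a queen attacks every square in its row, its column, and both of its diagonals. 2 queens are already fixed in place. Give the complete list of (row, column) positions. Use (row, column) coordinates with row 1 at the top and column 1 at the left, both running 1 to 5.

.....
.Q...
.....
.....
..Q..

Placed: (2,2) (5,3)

Row 1: attacked by (2,2)→{1,2,3}; (5,3)→{3}. Safe: 4, 5. Place at column 5.
Row 3: attacked by (1,5)→{3,5}; (2,2)→{1,2,3}; (5,3)→{1,3,5}. Safe: 4. Place at column 4.
Row 4: attacked by (1,5)→{2,5}; (2,2)→{2,4}; (3,4)→{3,4,5}; (5,3)→{2,3,4}. Safe: 1. Place at column 1.
Columns [5, 2, 4, 1, 3], r−c [-4, 0, -1, 3, 2], r+c [6, 4, 7, 5, 8] are all distinct, so no two queens attack.

(1,5) (2,2) (3,4) (4,1) (5,3)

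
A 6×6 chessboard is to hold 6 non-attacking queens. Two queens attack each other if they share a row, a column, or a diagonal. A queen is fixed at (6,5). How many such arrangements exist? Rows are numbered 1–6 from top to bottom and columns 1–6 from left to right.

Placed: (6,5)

Branch on row 1: col 1 → 0; col 2 → 1; col 3 → 0; col 4 → 0; col 6 → 0.
Sum: 0 + 1 + 0 + 0 + 0 = 1.

1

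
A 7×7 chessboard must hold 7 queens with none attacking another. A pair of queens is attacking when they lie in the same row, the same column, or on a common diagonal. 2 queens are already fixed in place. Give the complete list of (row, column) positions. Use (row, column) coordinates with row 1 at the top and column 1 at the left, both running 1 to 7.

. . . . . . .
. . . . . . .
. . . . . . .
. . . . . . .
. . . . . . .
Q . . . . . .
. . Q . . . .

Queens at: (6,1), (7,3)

Row 1: attacked by (6,1)→{1,6}; (7,3)→{3}. Safe: 2, 4, 5, 7. Place at column 4.
Row 2: attacked by (1,4)→{3,4,5}; (6,1)→{1,5}; (7,3)→{3}. Safe: 2, 6, 7. Place at column 7.
Row 3: attacked by (1,4)→{2,4,6}; (2,7)→{6,7}; (6,1)→{1,4}; (7,3)→{3,7}. Safe: 5. Place at column 5.
Row 4: attacked by (1,4)→{1,4,7}; (2,7)→{5,7}; (3,5)→{4,5,6}; (6,1)→{1,3}; (7,3)→{3,6}. Safe: 2. Place at column 2.
Row 5: attacked by (1,4)→{4}; (2,7)→{4,7}; (3,5)→{3,5,7}; (4,2)→{1,2,3}; (6,1)→{1,2}; (7,3)→{1,3,5}. Safe: 6. Place at column 6.
Columns [4, 7, 5, 2, 6, 1, 3], r−c [-3, -5, -2, 2, -1, 5, 4], r+c [5, 9, 8, 6, 11, 7, 10] are all distinct, so no two queens attack.

(1,4) (2,7) (3,5) (4,2) (5,6) (6,1) (7,3)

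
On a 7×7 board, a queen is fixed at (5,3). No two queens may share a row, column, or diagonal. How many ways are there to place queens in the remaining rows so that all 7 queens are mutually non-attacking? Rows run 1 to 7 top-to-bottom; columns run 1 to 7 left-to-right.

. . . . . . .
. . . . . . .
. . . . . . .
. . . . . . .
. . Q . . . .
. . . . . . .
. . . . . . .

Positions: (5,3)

6

Branch on row 1: col 1 → 1; col 2 → 1; col 4 → 1; col 5 → 2; col 6 → 1.
Sum: 1 + 1 + 1 + 2 + 1 = 6.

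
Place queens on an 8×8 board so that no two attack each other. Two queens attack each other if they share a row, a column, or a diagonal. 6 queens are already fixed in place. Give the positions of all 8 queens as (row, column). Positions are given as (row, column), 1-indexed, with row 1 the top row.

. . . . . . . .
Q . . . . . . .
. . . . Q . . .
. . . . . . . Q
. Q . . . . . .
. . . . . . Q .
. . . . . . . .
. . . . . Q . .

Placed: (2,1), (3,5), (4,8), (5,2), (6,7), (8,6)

(1,4) (2,1) (3,5) (4,8) (5,2) (6,7) (7,3) (8,6)

Row 1: attacked by (2,1)→{1,2}; (3,5)→{3,5,7}; (4,8)→{5,8}; (5,2)→{2,6}; (6,7)→{2,7}; (8,6)→{6}. Safe: 4. Place at column 4.
Row 7: attacked by (1,4)→{4}; (2,1)→{1,6}; (3,5)→{1,5}; (4,8)→{5,8}; (5,2)→{2,4}; (6,7)→{6,7,8}; (8,6)→{5,6,7}. Safe: 3. Place at column 3.
Columns [4, 1, 5, 8, 2, 7, 3, 6], r−c [-3, 1, -2, -4, 3, -1, 4, 2], r+c [5, 3, 8, 12, 7, 13, 10, 14] are all distinct, so no two queens attack.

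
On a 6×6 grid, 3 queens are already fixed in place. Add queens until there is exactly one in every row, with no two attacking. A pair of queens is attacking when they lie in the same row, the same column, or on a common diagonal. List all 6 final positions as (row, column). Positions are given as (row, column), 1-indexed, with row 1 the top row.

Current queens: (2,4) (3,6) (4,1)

Row 1: attacked by (2,4)→{3,4,5}; (3,6)→{4,6}; (4,1)→{1,4}. Safe: 2. Place at column 2.
Row 5: attacked by (1,2)→{2,6}; (2,4)→{1,4}; (3,6)→{4,6}; (4,1)→{1,2}. Safe: 3, 5. Place at column 3.
Row 6: attacked by (1,2)→{2}; (2,4)→{4}; (3,6)→{3,6}; (4,1)→{1,3}; (5,3)→{2,3,4}. Safe: 5. Place at column 5.
Columns [2, 4, 6, 1, 3, 5], r−c [-1, -2, -3, 3, 2, 1], r+c [3, 6, 9, 5, 8, 11] are all distinct, so no two queens attack.

(1,2) (2,4) (3,6) (4,1) (5,3) (6,5)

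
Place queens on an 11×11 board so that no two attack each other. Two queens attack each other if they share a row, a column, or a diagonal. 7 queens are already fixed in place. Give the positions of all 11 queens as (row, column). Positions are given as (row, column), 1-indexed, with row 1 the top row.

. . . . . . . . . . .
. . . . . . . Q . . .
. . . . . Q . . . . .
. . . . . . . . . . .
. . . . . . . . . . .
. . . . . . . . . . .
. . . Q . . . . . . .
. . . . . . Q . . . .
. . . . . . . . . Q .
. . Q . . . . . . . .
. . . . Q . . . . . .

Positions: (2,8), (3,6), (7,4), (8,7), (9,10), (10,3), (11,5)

(1,11) (2,8) (3,6) (4,2) (5,9) (6,1) (7,4) (8,7) (9,10) (10,3) (11,5)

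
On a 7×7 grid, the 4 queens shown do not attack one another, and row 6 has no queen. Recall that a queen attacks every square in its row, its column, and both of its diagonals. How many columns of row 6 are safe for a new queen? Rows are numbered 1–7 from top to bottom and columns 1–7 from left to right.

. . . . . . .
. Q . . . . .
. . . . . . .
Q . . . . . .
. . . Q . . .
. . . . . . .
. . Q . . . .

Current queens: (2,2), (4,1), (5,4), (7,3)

(2,2) attacks row 6 at column 2 and diagonals 6.
(4,1) attacks row 6 at column 1 and diagonals 3.
(5,4) attacks row 6 at column 4 and diagonals 3, 5.
(7,3) attacks row 6 at column 3 and diagonals 2, 4.
Attacked columns: {1, 2, 3, 4, 5, 6}. Safe: {7}.

1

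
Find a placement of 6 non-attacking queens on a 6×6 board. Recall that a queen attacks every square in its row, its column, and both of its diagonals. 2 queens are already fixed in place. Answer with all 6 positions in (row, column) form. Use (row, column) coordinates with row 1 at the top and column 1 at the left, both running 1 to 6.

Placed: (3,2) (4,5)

Row 1: attacked by (3,2)→{2,4}; (4,5)→{2,5}. Safe: 1, 3, 6. Place at column 3.
Row 2: attacked by (1,3)→{2,3,4}; (3,2)→{1,2,3}; (4,5)→{3,5}. Safe: 6. Place at column 6.
Row 5: attacked by (1,3)→{3}; (2,6)→{3,6}; (3,2)→{2,4}; (4,5)→{4,5,6}. Safe: 1. Place at column 1.
Row 6: attacked by (1,3)→{3}; (2,6)→{2,6}; (3,2)→{2,5}; (4,5)→{3,5}; (5,1)→{1,2}. Safe: 4. Place at column 4.
Columns [3, 6, 2, 5, 1, 4], r−c [-2, -4, 1, -1, 4, 2], r+c [4, 8, 5, 9, 6, 10] are all distinct, so no two queens attack.

(1,3) (2,6) (3,2) (4,5) (5,1) (6,4)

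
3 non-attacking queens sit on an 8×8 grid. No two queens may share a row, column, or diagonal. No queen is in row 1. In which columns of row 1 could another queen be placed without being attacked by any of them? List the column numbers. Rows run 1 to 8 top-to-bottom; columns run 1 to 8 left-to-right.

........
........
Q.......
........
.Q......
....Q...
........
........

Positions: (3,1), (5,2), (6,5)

(3,1) attacks row 1 at column 1 and diagonals 3.
(5,2) attacks row 1 at column 2 and diagonals 6.
(6,5) attacks row 1 at column 5.
Attacked columns: {1, 2, 3, 5, 6}. Safe: {4, 7, 8}.

columns 4, 7, 8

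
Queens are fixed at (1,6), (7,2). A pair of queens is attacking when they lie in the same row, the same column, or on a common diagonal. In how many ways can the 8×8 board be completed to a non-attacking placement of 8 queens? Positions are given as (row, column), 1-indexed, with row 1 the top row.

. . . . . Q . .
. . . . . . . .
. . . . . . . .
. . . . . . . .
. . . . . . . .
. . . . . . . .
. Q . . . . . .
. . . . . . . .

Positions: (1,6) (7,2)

5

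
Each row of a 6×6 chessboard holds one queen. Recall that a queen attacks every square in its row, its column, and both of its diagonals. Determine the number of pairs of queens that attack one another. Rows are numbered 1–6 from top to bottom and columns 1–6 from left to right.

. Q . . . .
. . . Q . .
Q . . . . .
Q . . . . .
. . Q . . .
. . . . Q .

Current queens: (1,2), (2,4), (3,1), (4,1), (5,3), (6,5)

2

Same column: (3,1)–(4,1) (column 1).
Same diagonal: (3,1)–(5,3) (|3−5| = |1−3| = 2).
Total attacking pairs: 2.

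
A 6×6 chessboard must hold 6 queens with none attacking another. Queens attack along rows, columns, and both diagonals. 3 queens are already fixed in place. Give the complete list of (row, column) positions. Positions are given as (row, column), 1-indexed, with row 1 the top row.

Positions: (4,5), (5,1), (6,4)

(1,3) (2,6) (3,2) (4,5) (5,1) (6,4)

Row 1: attacked by (4,5)→{2,5}; (5,1)→{1,5}; (6,4)→{4}. Safe: 3, 6. Place at column 3.
Row 2: attacked by (1,3)→{2,3,4}; (4,5)→{3,5}; (5,1)→{1,4}; (6,4)→{4}. Safe: 6. Place at column 6.
Row 3: attacked by (1,3)→{1,3,5}; (2,6)→{5,6}; (4,5)→{4,5,6}; (5,1)→{1,3}; (6,4)→{1,4}. Safe: 2. Place at column 2.
Columns [3, 6, 2, 5, 1, 4], r−c [-2, -4, 1, -1, 4, 2], r+c [4, 8, 5, 9, 6, 10] are all distinct, so no two queens attack.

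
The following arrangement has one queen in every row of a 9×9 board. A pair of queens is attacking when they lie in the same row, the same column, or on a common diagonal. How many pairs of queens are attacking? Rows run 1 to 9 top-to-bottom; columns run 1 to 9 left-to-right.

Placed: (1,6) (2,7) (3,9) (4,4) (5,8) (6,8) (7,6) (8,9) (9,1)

5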